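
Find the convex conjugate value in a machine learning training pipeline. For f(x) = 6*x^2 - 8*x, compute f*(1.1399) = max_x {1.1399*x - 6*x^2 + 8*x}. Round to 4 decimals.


f*(y) = sup_x {y*x - a*x^2 - b*x} = sup_x {(y-b)*x - a*x^2}
FOC: (y - b) - 2a*x = 0 => x* = (y - b)/(2a)
x* = (1.1399 + 8)/(2*6) = 0.7617
f*(1.1399) = (y-b)^2/(4a) = (1.1399 + 8)^2/(4*6)
= 83.5378/24 = 3.4807


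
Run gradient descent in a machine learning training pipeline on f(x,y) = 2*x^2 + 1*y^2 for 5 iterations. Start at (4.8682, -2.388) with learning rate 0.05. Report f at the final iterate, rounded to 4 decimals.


Gradient descent on f(x,y) = 2*x^2 + 1*y^2.
Starting point: (4.8682, -2.388), alpha = 0.05
Step 1: grad_x = 2*2*4.8682 = 19.4728, grad_y = 2*1*-2.388 = -4.776
  x_1 = 4.8682 - 0.05*19.4728 = 3.8946
  y_1 = -2.388 - 0.05*-4.776 = -2.1492
Step 2: grad_x = 2*2*3.8946 = 15.5782, grad_y = 2*1*-2.1492 = -4.2984
  x_2 = 3.8946 - 0.05*15.5782 = 3.1156
  y_2 = -2.1492 - 0.05*-4.2984 = -1.9343
Step 3: grad_x = 2*2*3.1156 = 12.4626, grad_y = 2*1*-1.9343 = -3.8686
  x_3 = 3.1156 - 0.05*12.4626 = 2.4925
  y_3 = -1.9343 - 0.05*-3.8686 = -1.7409
Step 4: grad_x = 2*2*2.4925 = 9.9701, grad_y = 2*1*-1.7409 = -3.4817
  x_4 = 2.4925 - 0.05*9.9701 = 1.994
  y_4 = -1.7409 - 0.05*-3.4817 = -1.5668
Step 5: grad_x = 2*2*1.994 = 7.9761, grad_y = 2*1*-1.5668 = -3.1335
  x_5 = 1.994 - 0.05*7.9761 = 1.5952
  y_5 = -1.5668 - 0.05*-3.1335 = -1.4101
f(1.5952, -1.4101) = 2*1.5952^2 + 1*(-1.4101)^2 = 7.0778


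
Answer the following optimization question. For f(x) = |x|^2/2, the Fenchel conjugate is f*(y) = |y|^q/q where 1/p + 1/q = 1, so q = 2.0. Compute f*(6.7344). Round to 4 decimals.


The conjugate exponent q satisfies 1/p + 1/q = 1.
p = 2, so q = 2/(2 - 1) = 2.0
|y|^q = 6.7344^2.0 = 45.3521
f*(6.7344) = 45.3521 / 2.0 = 22.6761


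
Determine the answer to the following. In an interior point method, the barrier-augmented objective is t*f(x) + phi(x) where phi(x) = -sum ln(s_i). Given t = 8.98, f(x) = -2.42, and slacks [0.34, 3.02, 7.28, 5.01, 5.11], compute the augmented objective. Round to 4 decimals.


Step 1: Compute log-barrier.
ln values: [-1.0788, 1.1053, 1.9851, 1.6114, 1.6312]
phi = -(-1.0788 + 1.1053 + 1.9851 + 1.6114 + 1.6312) = -5.2542
Step 2: Compute augmented objective.
t*f(x) = 8.98*-2.42 = -21.7316
Total = -21.7316 - 5.2542 = -26.9858


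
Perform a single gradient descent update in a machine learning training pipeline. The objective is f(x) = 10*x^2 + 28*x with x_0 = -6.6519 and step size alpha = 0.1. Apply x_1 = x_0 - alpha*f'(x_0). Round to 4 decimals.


We compute the gradient at x_0 and apply the update.
f'(x) = 20*x + 28
f'(-6.6519) = 20*-6.6519 + 28 = -105.038
x_1 = -6.6519 - 0.1*-105.038 = 3.8519


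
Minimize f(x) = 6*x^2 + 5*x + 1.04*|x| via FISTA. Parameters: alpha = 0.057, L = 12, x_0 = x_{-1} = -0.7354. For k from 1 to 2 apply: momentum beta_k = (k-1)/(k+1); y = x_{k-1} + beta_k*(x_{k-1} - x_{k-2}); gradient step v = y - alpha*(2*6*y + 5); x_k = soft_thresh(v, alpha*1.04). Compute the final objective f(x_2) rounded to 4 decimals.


FISTA on f(x) = 6*x^2 + 5*x + 1.04*|x|
L = 12, alpha = 0.057
Iteration 1: beta = 0.0, y = -0.7354 + 0.0*(-0.7354 + 0.7354) = -0.7354
  grad(y) = -3.8248, v = y - alpha*grad = -0.5174
  prox(v) = soft_thresh(-0.5174, 0.0593) = -0.4581
Iteration 2: beta = 0.3333, y = -0.4581 + 0.3333*(-0.4581 + 0.7354) = -0.3657
  grad(y) = 0.6119, v = y - alpha*grad = -0.4006
  prox(v) = soft_thresh(-0.4006, 0.0593) = -0.3413
f(x_2) = 6*(-0.3413)^2 + 5*(-0.3413) + 1.04*|-0.3413| = -0.6526


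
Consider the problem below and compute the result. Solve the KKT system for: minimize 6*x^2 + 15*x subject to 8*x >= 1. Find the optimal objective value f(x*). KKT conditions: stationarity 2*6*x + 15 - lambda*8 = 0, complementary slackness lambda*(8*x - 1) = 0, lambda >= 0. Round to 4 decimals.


Step 1: Try lambda = 0 (constraint inactive).
x_unc = -15/(2*6) = -1.25
Check: 8*-1.25 = -10.0 < 1 -- violated!
Step 2: Constraint must be active: 8*x = 1
x* = 1/8 = 0.125
lambda = (2*6*0.125 + 15)/8 = 2.0625
Step 3: Compute optimal value.
f(x*) = 6*0.125^2 + 15*0.125 = 1.9688


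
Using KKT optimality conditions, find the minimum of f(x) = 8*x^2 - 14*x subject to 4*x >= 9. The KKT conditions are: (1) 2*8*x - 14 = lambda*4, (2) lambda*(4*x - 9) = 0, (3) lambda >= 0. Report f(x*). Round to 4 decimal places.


Step 1: Try lambda = 0 (constraint inactive).
x_unc = 14/(2*8) = 0.875
Check: 4*0.875 = 3.5 < 9 -- violated!
Step 2: Constraint must be active: 4*x = 9
x* = 9/4 = 2.25
lambda = (2*8*2.25 - 14)/4 = 5.5
Step 3: Compute optimal value.
f(x*) = 8*2.25^2 - 14*2.25 = 9.0


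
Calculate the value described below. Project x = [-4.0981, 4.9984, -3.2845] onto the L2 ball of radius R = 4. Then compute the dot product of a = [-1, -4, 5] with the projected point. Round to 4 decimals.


Step 1: Compute ||x|| (intermediates to 6 decimals).
||x|| = sqrt((-4.0981)^2 + 4.9984^2 + (-3.2845)^2) = 7.250267
Step 2: Project.
Since ||x|| > R, scale = R/||x|| = 4/7.250267 = 0.551704, proj(x) = scale * x
proj(x) = [-2.260938, 2.757637, -1.812072]
Step 3: Dot product.
a^T * proj(x) = -1*(-2.260938) - 4*2.757637 + 5*(-1.812072) = -17.83


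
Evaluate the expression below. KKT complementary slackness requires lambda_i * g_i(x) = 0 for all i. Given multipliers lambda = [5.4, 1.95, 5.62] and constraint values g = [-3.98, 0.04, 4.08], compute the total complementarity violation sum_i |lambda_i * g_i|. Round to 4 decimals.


KKT complementary slackness check:
lambda_1 * g_1 = 5.4 * -3.98 = -21.492
lambda_2 * g_2 = 1.95 * 0.04 = 0.078
lambda_3 * g_3 = 5.62 * 4.08 = 22.9296
Total violation = 21.492 + 0.078 + 22.9296 = 44.4996


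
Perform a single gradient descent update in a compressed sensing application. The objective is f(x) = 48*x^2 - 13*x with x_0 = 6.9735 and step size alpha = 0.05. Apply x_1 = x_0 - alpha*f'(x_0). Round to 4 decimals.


We compute the gradient at x_0 and apply the update.
f'(x) = 96*x - 13
f'(6.9735) = 96*6.9735 - 13 = 656.456
x_1 = 6.9735 - 0.05*656.456 = -25.8493


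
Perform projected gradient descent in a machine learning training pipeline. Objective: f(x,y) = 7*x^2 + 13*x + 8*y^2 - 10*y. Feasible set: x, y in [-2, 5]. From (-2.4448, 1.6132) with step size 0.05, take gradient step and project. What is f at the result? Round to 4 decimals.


Step 1: Compute gradient at (-2.4448, 1.6132).
grad_x = 2*7*-2.4448 + 13 = -21.2272
grad_y = 2*8*1.6132 - 10 = 15.8112
Step 2: Gradient step.
x_raw = -2.4448 - 0.05*-21.2272 = -1.3834
y_raw = 1.6132 - 0.05*15.8112 = 0.8226
Step 3: Project onto [-2, 5].
x_proj = clip(-1.3834) = -1.3834
y_proj = clip(0.8226) = 0.8226
Step 4: Evaluate f.
f(-1.3834, 0.8226) = -7.3999


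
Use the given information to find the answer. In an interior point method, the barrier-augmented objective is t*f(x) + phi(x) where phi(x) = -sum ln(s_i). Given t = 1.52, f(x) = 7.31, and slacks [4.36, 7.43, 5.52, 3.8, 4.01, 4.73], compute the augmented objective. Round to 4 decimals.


Step 1: Compute log-barrier.
ln values: [1.4725, 2.0055, 1.7084, 1.335, 1.3888, 1.5539]
phi = -(1.4725 + 2.0055 + 1.7084 + 1.335 + 1.3888 + 1.5539) = -9.4641
Step 2: Compute augmented objective.
t*f(x) = 1.52*7.31 = 11.1112
Total = 11.1112 - 9.4641 = 1.6471


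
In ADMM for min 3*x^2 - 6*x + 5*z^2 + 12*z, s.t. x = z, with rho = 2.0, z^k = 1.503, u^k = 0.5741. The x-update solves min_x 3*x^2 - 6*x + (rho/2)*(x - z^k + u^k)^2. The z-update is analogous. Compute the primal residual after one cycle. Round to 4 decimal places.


ADMM iteration with rho = 2.0, z^k = 1.503, u^k = 0.5741
Step 1: x-update.
Minimize 3*x^2 - 6*x + (2.0/2)*(x - 1.503 + 0.5741)^2
FOC: (2*3 + 2.0)*x = 6 + 2.0*(1.503 - 0.5741)
x^{k+1} = 0.9822
Step 2: z-update.
Minimize 5*z^2 + 12*z + (2.0/2)*(0.9822 - z + 0.5741)^2
FOC: (2*5 + 2.0)*z = -12 + 2.0*(0.9822 + 0.5741)
z^{k+1} = -0.7406
Step 3: u-update.
u^{k+1} = 0.5741 + 0.9822 + 0.7406 = 2.2969
Step 4: Primal residual = |0.9822 + 0.7406| = 1.7228


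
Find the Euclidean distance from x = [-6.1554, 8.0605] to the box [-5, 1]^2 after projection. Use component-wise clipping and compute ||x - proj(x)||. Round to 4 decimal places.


Project each component onto [-5, 1].
clip(-6.1554) = -5.0, clip(8.0605) = 1.0
Projection = [-5.0, 1.0]
Squared diffs: [1.3349, 49.8507]
Distance = sqrt(51.1856) = 7.1544


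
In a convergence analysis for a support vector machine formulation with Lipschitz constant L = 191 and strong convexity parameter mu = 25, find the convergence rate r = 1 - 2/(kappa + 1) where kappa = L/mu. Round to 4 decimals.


Step 1: Compute the condition number.
kappa = L/mu = 191/25 = 7.64
Step 2: Compute the convergence rate.
r = 1 - 2/(kappa + 1) = 1 - 2*mu/(L + mu) = (L - mu)/(L + mu) = 166/216 = 0.7685


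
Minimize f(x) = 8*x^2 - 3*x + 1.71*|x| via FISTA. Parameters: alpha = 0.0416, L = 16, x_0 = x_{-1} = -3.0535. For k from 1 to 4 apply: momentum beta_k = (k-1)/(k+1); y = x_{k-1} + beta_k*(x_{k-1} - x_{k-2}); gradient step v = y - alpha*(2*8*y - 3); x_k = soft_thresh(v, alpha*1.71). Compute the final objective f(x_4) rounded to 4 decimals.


FISTA on f(x) = 8*x^2 - 3*x + 1.71*|x|
L = 16, alpha = 0.0416
Iteration 1: beta = 0.0, y = -3.0535 + 0.0*(-3.0535 + 3.0535) = -3.0535
  grad(y) = -51.856, v = y - alpha*grad = -0.8963
  prox(v) = soft_thresh(-0.8963, 0.0711) = -0.8252
Iteration 2: beta = 0.3333, y = -0.8252 + 0.3333*(-0.8252 + 3.0535) = -0.0824
  grad(y) = -4.318, v = y - alpha*grad = 0.0973
  prox(v) = soft_thresh(0.0973, 0.0711) = 0.0261
Iteration 3: beta = 0.5, y = 0.0261 + 0.5*(0.0261 + 0.8252) = 0.4518
  grad(y) = 4.2281, v = y - alpha*grad = 0.2759
  prox(v) = soft_thresh(0.2759, 0.0711) = 0.2047
Iteration 4: beta = 0.6, y = 0.2047 + 0.6*(0.2047 - 0.0261) = 0.3119
  grad(y) = 1.9904, v = y - alpha*grad = 0.2291
  prox(v) = soft_thresh(0.2291, 0.0711) = 0.158
f(x_4) = 8*0.158^2 - 3*0.158 + 1.71*|0.158| = -0.0042


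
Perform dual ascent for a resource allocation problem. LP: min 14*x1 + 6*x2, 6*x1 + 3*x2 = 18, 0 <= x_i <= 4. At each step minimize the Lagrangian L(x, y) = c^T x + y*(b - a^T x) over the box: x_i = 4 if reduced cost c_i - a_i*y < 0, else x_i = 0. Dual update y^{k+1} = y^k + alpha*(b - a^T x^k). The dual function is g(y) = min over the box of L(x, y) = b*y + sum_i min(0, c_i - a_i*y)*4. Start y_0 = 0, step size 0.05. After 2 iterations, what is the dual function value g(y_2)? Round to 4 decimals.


Dual ascent for LP: min 14*x1 + 6*x2, 6*x1 + 3*x2 = 18, 0 <= x_i <= 4
Step 1: y^k = 0.0, reduced costs: (14.0, 6.0)
  x^k = (0.0, 0.0), subgradient = b - a^T x = 18.0
  y^{k+1} = 0.0 + 0.05*18.0 = 0.9
Step 2: y^k = 0.9, reduced costs: (8.6, 3.3)
  x^k = (0.0, 0.0), subgradient = b - a^T x = 18.0
  y^{k+1} = 0.9 + 0.05*18.0 = 1.8
Dual objective at y_2 = 1.8: reduced costs (3.2, 0.6), box minimizer x = (0.0, 0.0)
g(y_2) = b*y + (c1 - a1*y)*x1 + (c2 - a2*y)*x2 = 18*1.8 + 3.2*0.0 + 0.6*0.0 = 32.4 + 0.0 + 0.0 = 32.4


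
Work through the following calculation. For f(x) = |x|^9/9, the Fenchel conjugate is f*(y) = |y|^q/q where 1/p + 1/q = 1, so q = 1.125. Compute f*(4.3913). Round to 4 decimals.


The conjugate exponent q satisfies 1/p + 1/q = 1.
p = 9, so q = 9/(9 - 1) = 1.125
|y|^q = 4.3913^1.125 = 5.2834
f*(4.3913) = 5.2834 / 1.125 = 4.6964


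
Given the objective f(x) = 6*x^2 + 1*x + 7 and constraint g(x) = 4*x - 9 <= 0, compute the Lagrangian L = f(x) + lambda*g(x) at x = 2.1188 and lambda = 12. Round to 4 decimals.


Step 1: Evaluate f(x).
f(2.1188) = 6*2.1188^2 + 1*2.1188 + 7 = 36.0547
Step 2: Evaluate g(x).
g(2.1188) = 4*2.1188 - 9 = -0.5248
Step 3: Compute Lagrangian.
L = 36.0547 + 12*-0.5248 = 29.7571


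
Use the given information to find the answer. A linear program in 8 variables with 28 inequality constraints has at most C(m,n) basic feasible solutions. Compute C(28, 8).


Each vertex corresponds to some choice of n active constraints out of m, so the number of vertices is at most C(m, n) = m! / (n!(m-n)!).
m = 28, n = 8
Numerator: 28 * 27 * 26 * 25 * 24 * 23 * 22 * 21
Denominator: 8! = 40320
C(28, 8) = 3108105


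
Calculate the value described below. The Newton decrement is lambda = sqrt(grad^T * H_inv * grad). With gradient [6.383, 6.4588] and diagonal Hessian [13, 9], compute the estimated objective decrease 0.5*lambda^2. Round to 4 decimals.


Step 1: H is diagonal, so H^(-1) * g = [0.491, 0.7176].
Step 2: g^T H^(-1) g = sum_i g_i^2 / H_ii
  = (6.383)^2/13 + (6.4588)^2/9
  = 3.1341 + 4.6351 = 7.7692
Step 3: Objective decrease = 0.5 * g^T H^(-1) g = 3.8846


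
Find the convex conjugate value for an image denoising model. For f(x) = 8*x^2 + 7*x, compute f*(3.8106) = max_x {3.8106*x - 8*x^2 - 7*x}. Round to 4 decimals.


f*(y) = sup_x {y*x - a*x^2 - b*x} = sup_x {(y-b)*x - a*x^2}
FOC: (y - b) - 2a*x = 0 => x* = (y - b)/(2a)
x* = (3.8106 - 7)/(2*8) = -0.1993
f*(3.8106) = (y-b)^2/(4a) = (3.8106 - 7)^2/(4*8)
= 10.1723/32 = 0.3179


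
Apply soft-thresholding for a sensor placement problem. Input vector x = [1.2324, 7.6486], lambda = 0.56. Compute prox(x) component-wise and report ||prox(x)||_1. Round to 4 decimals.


Soft-thresholding with lambda = 0.56:
prox(1.2324) = sign(1.2324)*max(|1.2324| - 0.56, 0) = 0.6724
prox(7.6486) = sign(7.6486)*max(|7.6486| - 0.56, 0) = 7.0886
prox(x) = [0.6724, 7.0886]
||prox(x)||_1 = 0.6724 + 7.0886 = 7.761


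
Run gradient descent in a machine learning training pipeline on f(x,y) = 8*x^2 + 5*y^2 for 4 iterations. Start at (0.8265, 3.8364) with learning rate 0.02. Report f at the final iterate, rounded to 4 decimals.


Gradient descent on f(x,y) = 8*x^2 + 5*y^2.
Starting point: (0.8265, 3.8364), alpha = 0.02
Step 1: grad_x = 2*8*0.8265 = 13.224, grad_y = 2*5*3.8364 = 38.364
  x_1 = 0.8265 - 0.02*13.224 = 0.562
  y_1 = 3.8364 - 0.02*38.364 = 3.0691
Step 2: grad_x = 2*8*0.562 = 8.9923, grad_y = 2*5*3.0691 = 30.6912
  x_2 = 0.562 - 0.02*8.9923 = 0.3822
  y_2 = 3.0691 - 0.02*30.6912 = 2.4553
Step 3: grad_x = 2*8*0.3822 = 6.1148, grad_y = 2*5*2.4553 = 24.553
  x_3 = 0.3822 - 0.02*6.1148 = 0.2599
  y_3 = 2.4553 - 0.02*24.553 = 1.9642
Step 4: grad_x = 2*8*0.2599 = 4.158, grad_y = 2*5*1.9642 = 19.6424
  x_4 = 0.2599 - 0.02*4.158 = 0.1767
  y_4 = 1.9642 - 0.02*19.6424 = 1.5714
f(0.1767, 1.5714) = 8*0.1767^2 + 5*1.5714^2 = 12.5962


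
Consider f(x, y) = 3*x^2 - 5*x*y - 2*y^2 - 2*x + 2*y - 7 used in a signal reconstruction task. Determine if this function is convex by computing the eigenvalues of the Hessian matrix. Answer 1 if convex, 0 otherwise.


The Hessian of f(x,y) = 3*x^2 - 5*x*y - 2*y^2 - 2*x + 2*y - 7 is:
H = [[6, -5], [-5, -4]]
Trace = 6 - 4 = 2
Determinant = 6*-4 - (-5)^2 = -49
Discriminant = (2)^2 - 4*-49 = 200.0
Eigenvalues: lambda_1 = -6.0711, lambda_2 = 8.0711
The function is not convex.

0


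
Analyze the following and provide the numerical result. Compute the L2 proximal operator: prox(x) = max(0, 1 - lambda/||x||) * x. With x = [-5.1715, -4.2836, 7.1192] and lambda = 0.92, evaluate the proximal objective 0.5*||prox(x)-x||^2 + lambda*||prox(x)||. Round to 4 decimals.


Step 1: Compute ||x||.
||x|| = 9.7866
Step 2: Compute scaling factor.
scale = max(0, 1 - 0.92/9.7866) = 0.906
Step 3: prox(x) = [-4.6853, -3.8809, 6.4499]
||prox(x)|| = 8.8666
Step 4: Proximal objective.
0.5*||prox-x||^2 = 0.4232
lambda*||prox|| = 8.1573
Total = 8.5804


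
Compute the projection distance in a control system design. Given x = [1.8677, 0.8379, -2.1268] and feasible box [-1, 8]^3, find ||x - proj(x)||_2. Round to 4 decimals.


Project each component onto [-1, 8].
clip(1.8677) = 1.8677, clip(0.8379) = 0.8379, clip(-2.1268) = -1.0
Projection = [1.8677, 0.8379, -1.0]
Squared diffs: [0.0, 0.0, 1.2697]
Distance = sqrt(1.2697) = 1.1268


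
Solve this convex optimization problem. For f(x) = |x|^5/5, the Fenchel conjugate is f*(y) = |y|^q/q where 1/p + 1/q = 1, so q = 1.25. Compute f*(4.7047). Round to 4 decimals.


The conjugate exponent q satisfies 1/p + 1/q = 1.
p = 5, so q = 5/(5 - 1) = 1.25
|y|^q = 4.7047^1.25 = 6.9289
f*(4.7047) = 6.9289 / 1.25 = 5.5431


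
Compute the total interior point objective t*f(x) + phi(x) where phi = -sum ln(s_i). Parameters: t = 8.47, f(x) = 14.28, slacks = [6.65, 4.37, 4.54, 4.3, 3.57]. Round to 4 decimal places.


Step 1: Compute log-barrier.
ln values: [1.8946, 1.4748, 1.5129, 1.4586, 1.2726]
phi = -(1.8946 + 1.4748 + 1.5129 + 1.4586 + 1.2726) = -7.6135
Step 2: Compute augmented objective.
t*f(x) = 8.47*14.28 = 120.9516
Total = 120.9516 - 7.6135 = 113.3381


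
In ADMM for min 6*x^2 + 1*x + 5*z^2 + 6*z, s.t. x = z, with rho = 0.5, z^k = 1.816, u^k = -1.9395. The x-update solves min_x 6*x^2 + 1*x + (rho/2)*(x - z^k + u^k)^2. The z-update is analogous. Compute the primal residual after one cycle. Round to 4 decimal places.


ADMM iteration with rho = 0.5, z^k = 1.816, u^k = -1.9395
Step 1: x-update.
Minimize 6*x^2 + 1*x + (0.5/2)*(x - 1.816 - 1.9395)^2
FOC: (2*6 + 0.5)*x = -1 + 0.5*(1.816 + 1.9395)
x^{k+1} = 0.0702
Step 2: z-update.
Minimize 5*z^2 + 6*z + (0.5/2)*(0.0702 - z - 1.9395)^2
FOC: (2*5 + 0.5)*z = -6 + 0.5*(0.0702 - 1.9395)
z^{k+1} = -0.6604
Step 3: u-update.
u^{k+1} = -1.9395 + 0.0702 + 0.6604 = -1.2088
Step 4: Primal residual = |0.0702 + 0.6604| = 0.7307


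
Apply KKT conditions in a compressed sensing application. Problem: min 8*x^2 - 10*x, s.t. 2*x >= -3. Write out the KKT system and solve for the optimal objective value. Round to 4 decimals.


Step 1: Try lambda = 0 (constraint inactive).
Stationarity: 2*8*x - 10 = 0
x* = 10/(2*8) = 0.625
Check constraint: 2*0.625 = 1.25 >= -3 -- satisfied.
Step 2: Compute optimal value.
f(x*) = 8*0.625^2 - 10*0.625 = -3.125


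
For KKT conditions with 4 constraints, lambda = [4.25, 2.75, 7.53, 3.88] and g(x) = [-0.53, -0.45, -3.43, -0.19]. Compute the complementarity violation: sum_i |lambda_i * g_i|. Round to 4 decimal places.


KKT complementary slackness check:
lambda_1 * g_1 = 4.25 * -0.53 = -2.2525
lambda_2 * g_2 = 2.75 * -0.45 = -1.2375
lambda_3 * g_3 = 7.53 * -3.43 = -25.8279
lambda_4 * g_4 = 3.88 * -0.19 = -0.7372
Total violation = 2.2525 + 1.2375 + 25.8279 + 0.7372 = 30.0551


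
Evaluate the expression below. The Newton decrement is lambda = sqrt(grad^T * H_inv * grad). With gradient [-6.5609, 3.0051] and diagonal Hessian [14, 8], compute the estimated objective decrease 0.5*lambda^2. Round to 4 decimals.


Step 1: H is diagonal, so H^(-1) * g = [-0.4686, 0.3756].
Step 2: g^T H^(-1) g = sum_i g_i^2 / H_ii
  = (-6.5609)^2/14 + (3.0051)^2/8
  = 3.0747 + 1.1288 = 4.2035
Step 3: Objective decrease = 0.5 * g^T H^(-1) g = 2.1018


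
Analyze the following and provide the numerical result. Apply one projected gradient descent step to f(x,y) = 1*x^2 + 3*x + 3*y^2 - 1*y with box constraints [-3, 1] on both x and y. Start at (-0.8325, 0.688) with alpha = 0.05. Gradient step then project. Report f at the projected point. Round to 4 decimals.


Step 1: Compute gradient at (-0.8325, 0.688).
grad_x = 2*1*-0.8325 + 3 = 1.335
grad_y = 2*3*0.688 - 1 = 3.128
Step 2: Gradient step.
x_raw = -0.8325 - 0.05*1.335 = -0.8993
y_raw = 0.688 - 0.05*3.128 = 0.5316
Step 3: Project onto [-3, 1].
x_proj = clip(-0.8993) = -0.8993
y_proj = clip(0.5316) = 0.5316
Step 4: Evaluate f.
f(-0.8993, 0.5316) = -1.5729


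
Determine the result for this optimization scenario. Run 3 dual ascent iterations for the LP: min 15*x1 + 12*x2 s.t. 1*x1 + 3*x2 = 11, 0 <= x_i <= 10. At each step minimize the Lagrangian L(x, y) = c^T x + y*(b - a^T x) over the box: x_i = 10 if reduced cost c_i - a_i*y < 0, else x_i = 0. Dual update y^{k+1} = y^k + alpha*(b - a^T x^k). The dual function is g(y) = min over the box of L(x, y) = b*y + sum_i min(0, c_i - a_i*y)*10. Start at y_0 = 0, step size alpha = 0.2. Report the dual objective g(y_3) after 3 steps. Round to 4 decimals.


Dual ascent for LP: min 15*x1 + 12*x2, 1*x1 + 3*x2 = 11, 0 <= x_i <= 10
Step 1: y^k = 0.0, reduced costs: (15.0, 12.0)
  x^k = (0.0, 0.0), subgradient = b - a^T x = 11.0
  y^{k+1} = 0.0 + 0.2*11.0 = 2.2
Step 2: y^k = 2.2, reduced costs: (12.8, 5.4)
  x^k = (0.0, 0.0), subgradient = b - a^T x = 11.0
  y^{k+1} = 2.2 + 0.2*11.0 = 4.4
Step 3: y^k = 4.4, reduced costs: (10.6, -1.2)
  x^k = (0.0, 10.0), subgradient = b - a^T x = -19.0
  y^{k+1} = 4.4 + 0.2*-19.0 = 0.6
Dual objective at y_3 = 0.6: reduced costs (14.4, 10.2), box minimizer x = (0.0, 0.0)
g(y_3) = b*y + (c1 - a1*y)*x1 + (c2 - a2*y)*x2 = 11*0.6 + 14.4*0.0 + 10.2*0.0 = 6.6 + 0.0 + 0.0 = 6.6


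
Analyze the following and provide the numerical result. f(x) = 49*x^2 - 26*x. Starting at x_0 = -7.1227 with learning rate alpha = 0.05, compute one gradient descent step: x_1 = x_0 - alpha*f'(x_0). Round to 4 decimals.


We compute the gradient at x_0 and apply the update.
f'(x) = 98*x - 26
f'(-7.1227) = 98*-7.1227 - 26 = -724.0246
x_1 = -7.1227 - 0.05*-724.0246 = 29.0785


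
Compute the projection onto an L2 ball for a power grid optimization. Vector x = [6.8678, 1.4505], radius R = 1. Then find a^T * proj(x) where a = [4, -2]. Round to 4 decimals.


Step 1: Compute ||x|| (intermediates to 6 decimals).
||x|| = sqrt(6.8678^2 + 1.4505^2) = 7.019304
Step 2: Project.
Since ||x|| > R, scale = R/||x|| = 1/7.019304 = 0.142464, proj(x) = scale * x
proj(x) = [0.978414, 0.206644]
Step 3: Dot product.
a^T * proj(x) = 4*0.978414 - 2*0.206644 = 3.5004


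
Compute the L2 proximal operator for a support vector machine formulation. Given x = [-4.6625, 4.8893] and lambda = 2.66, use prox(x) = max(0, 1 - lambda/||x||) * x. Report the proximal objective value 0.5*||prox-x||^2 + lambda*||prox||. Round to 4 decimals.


Step 1: Compute ||x||.
||x|| = 6.756
Step 2: Compute scaling factor.
scale = max(0, 1 - 2.66/6.756) = 0.6063
Step 3: prox(x) = [-2.8268, 2.9643]
||prox(x)|| = 4.096
Step 4: Proximal objective.
0.5*||prox-x||^2 = 3.5378
lambda*||prox|| = 10.8954
Total = 14.4333


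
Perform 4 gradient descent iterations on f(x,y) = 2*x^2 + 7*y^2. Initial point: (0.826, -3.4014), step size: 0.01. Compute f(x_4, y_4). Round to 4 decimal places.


Gradient descent on f(x,y) = 2*x^2 + 7*y^2.
Starting point: (0.826, -3.4014), alpha = 0.01
Step 1: grad_x = 2*2*0.826 = 3.304, grad_y = 2*7*-3.4014 = -47.6196
  x_1 = 0.826 - 0.01*3.304 = 0.793
  y_1 = -3.4014 - 0.01*-47.6196 = -2.9252
Step 2: grad_x = 2*2*0.793 = 3.1718, grad_y = 2*7*-2.9252 = -40.9529
  x_2 = 0.793 - 0.01*3.1718 = 0.7612
  y_2 = -2.9252 - 0.01*-40.9529 = -2.5157
Step 3: grad_x = 2*2*0.7612 = 3.045, grad_y = 2*7*-2.5157 = -35.2195
  x_3 = 0.7612 - 0.01*3.045 = 0.7308
  y_3 = -2.5157 - 0.01*-35.2195 = -2.1635
Step 4: grad_x = 2*2*0.7308 = 2.9232, grad_y = 2*7*-2.1635 = -30.2887
  x_4 = 0.7308 - 0.01*2.9232 = 0.7016
  y_4 = -2.1635 - 0.01*-30.2887 = -1.8606
f(0.7016, -1.8606) = 2*0.7016^2 + 7*(-1.8606)^2 = 25.217


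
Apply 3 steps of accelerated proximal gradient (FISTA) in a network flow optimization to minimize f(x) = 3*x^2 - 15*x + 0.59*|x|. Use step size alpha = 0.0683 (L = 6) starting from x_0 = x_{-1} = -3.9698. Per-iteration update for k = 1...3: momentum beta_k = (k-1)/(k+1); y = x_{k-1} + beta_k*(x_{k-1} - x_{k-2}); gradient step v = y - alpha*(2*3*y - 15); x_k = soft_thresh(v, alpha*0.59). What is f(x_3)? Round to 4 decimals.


FISTA on f(x) = 3*x^2 - 15*x + 0.59*|x|
L = 6, alpha = 0.0683
Iteration 1: beta = 0.0, y = -3.9698 + 0.0*(-3.9698 + 3.9698) = -3.9698
  grad(y) = -38.8188, v = y - alpha*grad = -1.3185
  prox(v) = soft_thresh(-1.3185, 0.0403) = -1.2782
Iteration 2: beta = 0.3333, y = -1.2782 + 0.3333*(-1.2782 + 3.9698) = -0.381
  grad(y) = -17.2858, v = y - alpha*grad = 0.7997
  prox(v) = soft_thresh(0.7997, 0.0403) = 0.7594
Iteration 3: beta = 0.5, y = 0.7594 + 0.5*(0.7594 + 1.2782) = 1.7781
  grad(y) = -4.3313, v = y - alpha*grad = 2.0739
  prox(v) = soft_thresh(2.0739, 0.0403) = 2.0336
f(x_3) = 3*2.0336^2 - 15*2.0336 + 0.59*|2.0336| = -16.8977


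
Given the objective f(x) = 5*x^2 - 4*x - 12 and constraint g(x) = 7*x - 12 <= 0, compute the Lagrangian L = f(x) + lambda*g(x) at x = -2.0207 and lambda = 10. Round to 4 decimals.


Step 1: Evaluate f(x).
f(-2.0207) = 5*(-2.0207)^2 - 4*(-2.0207) - 12 = 16.4989
Step 2: Evaluate g(x).
g(-2.0207) = 7*-2.0207 - 12 = -26.1449
Step 3: Compute Lagrangian.
L = 16.4989 + 10*-26.1449 = -244.9501


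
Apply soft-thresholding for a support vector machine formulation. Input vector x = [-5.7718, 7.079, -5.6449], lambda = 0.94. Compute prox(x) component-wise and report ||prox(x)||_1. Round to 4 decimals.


Soft-thresholding with lambda = 0.94:
prox(-5.7718) = sign(-5.7718)*max(|-5.7718| - 0.94, 0) = -4.8318
prox(7.079) = sign(7.079)*max(|7.079| - 0.94, 0) = 6.139
prox(-5.6449) = sign(-5.6449)*max(|-5.6449| - 0.94, 0) = -4.7049
prox(x) = [-4.8318, 6.139, -4.7049]
||prox(x)||_1 = 4.8318 + 6.139 + 4.7049 = 15.6757


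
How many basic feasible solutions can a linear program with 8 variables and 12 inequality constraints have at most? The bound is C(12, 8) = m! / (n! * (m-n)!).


Each vertex corresponds to some choice of n active constraints out of m, so the number of vertices is at most C(m, n) = m! / (n!(m-n)!).
m = 12, n = 8
Numerator: 12 * 11 * 10 * 9 * 8 * 7 * 6 * 5
Denominator: 8! = 40320
C(12, 8) = 495


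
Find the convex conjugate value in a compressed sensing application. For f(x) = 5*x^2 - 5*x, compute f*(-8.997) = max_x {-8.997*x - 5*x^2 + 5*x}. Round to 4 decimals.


f*(y) = sup_x {y*x - a*x^2 - b*x} = sup_x {(y-b)*x - a*x^2}
FOC: (y - b) - 2a*x = 0 => x* = (y - b)/(2a)
x* = (-8.997 + 5)/(2*5) = -0.3997
f*(-8.997) = (y-b)^2/(4a) = (-8.997 + 5)^2/(4*5)
= 15.976/20 = 0.7988


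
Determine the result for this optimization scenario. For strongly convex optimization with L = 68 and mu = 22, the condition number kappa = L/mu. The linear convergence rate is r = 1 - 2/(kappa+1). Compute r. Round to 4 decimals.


Step 1: Compute the condition number.
kappa = L/mu = 68/22 = 3.0909
Step 2: Compute the convergence rate.
r = 1 - 2/(kappa + 1) = 1 - 2*mu/(L + mu) = (L - mu)/(L + mu) = 46/90 = 0.5111


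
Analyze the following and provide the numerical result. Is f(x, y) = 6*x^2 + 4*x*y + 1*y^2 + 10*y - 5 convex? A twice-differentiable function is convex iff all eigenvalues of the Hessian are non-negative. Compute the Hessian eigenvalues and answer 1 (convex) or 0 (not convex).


The Hessian of f(x,y) = 6*x^2 + 4*x*y + 1*y^2 + 10*y - 5 is:
H = [[12, 4], [4, 2]]
Trace = 12 + 2 = 14
Determinant = 12*2 - (4)^2 = 8
Discriminant = (14)^2 - 4*8 = 164.0
Eigenvalues: lambda_1 = 0.5969, lambda_2 = 13.4031
The function is convex.

1


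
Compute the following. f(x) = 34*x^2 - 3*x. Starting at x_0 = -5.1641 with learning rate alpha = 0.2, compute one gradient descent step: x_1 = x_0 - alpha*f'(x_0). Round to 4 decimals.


We compute the gradient at x_0 and apply the update.
f'(x) = 68*x - 3
f'(-5.1641) = 68*-5.1641 - 3 = -354.1588
x_1 = -5.1641 - 0.2*-354.1588 = 65.6677


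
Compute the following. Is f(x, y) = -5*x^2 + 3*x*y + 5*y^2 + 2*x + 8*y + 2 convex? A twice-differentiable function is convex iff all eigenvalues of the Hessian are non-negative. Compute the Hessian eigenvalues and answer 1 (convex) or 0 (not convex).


The Hessian of f(x,y) = -5*x^2 + 3*x*y + 5*y^2 + 2*x + 8*y + 2 is:
H = [[-10, 3], [3, 10]]
Trace = -10 + 10 = 0
Determinant = -10*10 - (3)^2 = -109
Discriminant = (0)^2 - 4*-109 = 436.0
Eigenvalues: lambda_1 = -10.4403, lambda_2 = 10.4403
The function is not convex.

0


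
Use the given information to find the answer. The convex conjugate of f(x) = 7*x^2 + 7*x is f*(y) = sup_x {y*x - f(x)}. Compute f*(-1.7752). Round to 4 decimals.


f*(y) = sup_x {y*x - a*x^2 - b*x} = sup_x {(y-b)*x - a*x^2}
FOC: (y - b) - 2a*x = 0 => x* = (y - b)/(2a)
x* = (-1.7752 - 7)/(2*7) = -0.6268
f*(-1.7752) = (y-b)^2/(4a) = (-1.7752 - 7)^2/(4*7)
= 77.0041/28 = 2.7501


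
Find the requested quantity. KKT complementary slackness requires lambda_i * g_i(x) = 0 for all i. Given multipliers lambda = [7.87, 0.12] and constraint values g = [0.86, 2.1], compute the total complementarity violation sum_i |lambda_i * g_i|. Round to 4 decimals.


KKT complementary slackness check:
lambda_1 * g_1 = 7.87 * 0.86 = 6.7682
lambda_2 * g_2 = 0.12 * 2.1 = 0.252
Total violation = 6.7682 + 0.252 = 7.0202


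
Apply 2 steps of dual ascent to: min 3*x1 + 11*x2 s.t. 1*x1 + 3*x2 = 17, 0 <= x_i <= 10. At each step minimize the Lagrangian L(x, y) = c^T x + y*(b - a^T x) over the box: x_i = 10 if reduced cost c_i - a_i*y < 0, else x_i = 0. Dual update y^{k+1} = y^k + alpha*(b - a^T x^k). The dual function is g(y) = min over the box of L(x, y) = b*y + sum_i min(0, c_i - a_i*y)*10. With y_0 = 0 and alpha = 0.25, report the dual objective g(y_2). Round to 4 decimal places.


Dual ascent for LP: min 3*x1 + 11*x2, 1*x1 + 3*x2 = 17, 0 <= x_i <= 10
Step 1: y^k = 0.0, reduced costs: (3.0, 11.0)
  x^k = (0.0, 0.0), subgradient = b - a^T x = 17.0
  y^{k+1} = 0.0 + 0.25*17.0 = 4.25
Step 2: y^k = 4.25, reduced costs: (-1.25, -1.75)
  x^k = (10.0, 10.0), subgradient = b - a^T x = -23.0
  y^{k+1} = 4.25 + 0.25*-23.0 = -1.5
Dual objective at y_2 = -1.5: reduced costs (4.5, 15.5), box minimizer x = (0.0, 0.0)
g(y_2) = b*y + (c1 - a1*y)*x1 + (c2 - a2*y)*x2 = 17*(-1.5) + 4.5*0.0 + 15.5*0.0 = -25.5 + 0.0 + 0.0 = -25.5


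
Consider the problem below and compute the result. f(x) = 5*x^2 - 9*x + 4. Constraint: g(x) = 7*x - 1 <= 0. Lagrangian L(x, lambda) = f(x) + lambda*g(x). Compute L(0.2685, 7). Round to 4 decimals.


Step 1: Evaluate f(x).
f(0.2685) = 5*0.2685^2 - 9*0.2685 + 4 = 1.944
Step 2: Evaluate g(x).
g(0.2685) = 7*0.2685 - 1 = 0.8795
Step 3: Compute Lagrangian.
L = 1.944 + 7*0.8795 = 8.1005


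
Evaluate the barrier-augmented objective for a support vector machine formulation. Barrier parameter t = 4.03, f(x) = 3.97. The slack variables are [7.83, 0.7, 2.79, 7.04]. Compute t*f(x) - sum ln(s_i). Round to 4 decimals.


Step 1: Compute log-barrier.
ln values: [2.058, -0.3567, 1.026, 1.9516]
phi = -(2.058 - 0.3567 + 1.026 + 1.9516) = -4.6789
Step 2: Compute augmented objective.
t*f(x) = 4.03*3.97 = 15.9991
Total = 15.9991 - 4.6789 = 11.3202


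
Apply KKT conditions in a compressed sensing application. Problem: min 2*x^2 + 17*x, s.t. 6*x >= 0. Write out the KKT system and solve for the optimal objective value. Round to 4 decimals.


Step 1: Try lambda = 0 (constraint inactive).
x_unc = -17/(2*2) = -4.25
Check: 6*-4.25 = -25.5 < 0 -- violated!
Step 2: Constraint must be active: 6*x = 0
x* = 0/6 = 0.0
lambda = (2*2*0.0 + 17)/6 = 2.8333
Step 3: Compute optimal value.
f(x*) = 2*0.0^2 + 17*0.0 = 0.0


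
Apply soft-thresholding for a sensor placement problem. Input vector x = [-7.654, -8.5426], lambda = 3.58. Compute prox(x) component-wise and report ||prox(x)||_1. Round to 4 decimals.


Soft-thresholding with lambda = 3.58:
prox(-7.654) = sign(-7.654)*max(|-7.654| - 3.58, 0) = -4.074
prox(-8.5426) = sign(-8.5426)*max(|-8.5426| - 3.58, 0) = -4.9626
prox(x) = [-4.074, -4.9626]
||prox(x)||_1 = 4.074 + 4.9626 = 9.0366


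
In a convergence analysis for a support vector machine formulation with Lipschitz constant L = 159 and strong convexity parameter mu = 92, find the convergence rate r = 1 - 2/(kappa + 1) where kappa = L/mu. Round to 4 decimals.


Step 1: Compute the condition number.
kappa = L/mu = 159/92 = 1.7283
Step 2: Compute the convergence rate.
r = 1 - 2/(kappa + 1) = 1 - 2*mu/(L + mu) = (L - mu)/(L + mu) = 67/251 = 0.2669


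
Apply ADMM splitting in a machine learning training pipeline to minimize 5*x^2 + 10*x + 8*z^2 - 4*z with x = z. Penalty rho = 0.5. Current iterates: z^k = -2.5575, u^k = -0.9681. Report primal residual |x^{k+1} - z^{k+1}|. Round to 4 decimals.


ADMM iteration with rho = 0.5, z^k = -2.5575, u^k = -0.9681
Step 1: x-update.
Minimize 5*x^2 + 10*x + (0.5/2)*(x + 2.5575 - 0.9681)^2
FOC: (2*5 + 0.5)*x = -10 + 0.5*(-2.5575 + 0.9681)
x^{k+1} = -1.0281
Step 2: z-update.
Minimize 8*z^2 - 4*z + (0.5/2)*(-1.0281 - z - 0.9681)^2
FOC: (2*8 + 0.5)*z = 4 + 0.5*(-1.0281 - 0.9681)
z^{k+1} = 0.1819
Step 3: u-update.
u^{k+1} = -0.9681 - 1.0281 - 0.1819 = -2.1781
Step 4: Primal residual = |-1.0281 - 0.1819| = 1.21


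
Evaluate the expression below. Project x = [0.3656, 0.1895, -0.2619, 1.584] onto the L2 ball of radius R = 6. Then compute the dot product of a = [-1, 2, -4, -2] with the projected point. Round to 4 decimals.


Step 1: Compute ||x|| (intermediates to 6 decimals).
||x|| = sqrt(0.3656^2 + 0.1895^2 + (-0.2619)^2 + 1.584^2) = 1.657474
Step 2: Project.
Since ||x|| <= R, proj = x (no scaling needed).
proj(x) = [0.3656, 0.1895, -0.2619, 1.584]
Step 3: Dot product.
a^T * proj(x) = -1*0.3656 + 2*0.1895 - 4*(-0.2619) - 2*1.584 = -2.107


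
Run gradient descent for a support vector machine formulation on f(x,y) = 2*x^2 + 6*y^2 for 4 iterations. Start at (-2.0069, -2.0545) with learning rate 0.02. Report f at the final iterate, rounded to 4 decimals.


Gradient descent on f(x,y) = 2*x^2 + 6*y^2.
Starting point: (-2.0069, -2.0545), alpha = 0.02
Step 1: grad_x = 2*2*-2.0069 = -8.0276, grad_y = 2*6*-2.0545 = -24.654
  x_1 = -2.0069 - 0.02*-8.0276 = -1.8463
  y_1 = -2.0545 - 0.02*-24.654 = -1.5614
Step 2: grad_x = 2*2*-1.8463 = -7.3854, grad_y = 2*6*-1.5614 = -18.737
  x_2 = -1.8463 - 0.02*-7.3854 = -1.6986
  y_2 = -1.5614 - 0.02*-18.737 = -1.1867
Step 3: grad_x = 2*2*-1.6986 = -6.7946, grad_y = 2*6*-1.1867 = -14.2402
  x_3 = -1.6986 - 0.02*-6.7946 = -1.5627
  y_3 = -1.1867 - 0.02*-14.2402 = -0.9019
Step 4: grad_x = 2*2*-1.5627 = -6.251, grad_y = 2*6*-0.9019 = -10.8225
  x_4 = -1.5627 - 0.02*-6.251 = -1.4377
  y_4 = -0.9019 - 0.02*-10.8225 = -0.6854
f(-1.4377, -0.6854) = 2*(-1.4377)^2 + 6*(-0.6854)^2 = 6.953


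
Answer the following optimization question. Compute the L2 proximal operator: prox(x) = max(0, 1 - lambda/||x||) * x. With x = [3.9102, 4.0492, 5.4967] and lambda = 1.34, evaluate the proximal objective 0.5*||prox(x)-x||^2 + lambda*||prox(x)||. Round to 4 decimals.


Step 1: Compute ||x||.
||x|| = 7.8676
Step 2: Compute scaling factor.
scale = max(0, 1 - 1.34/7.8676) = 0.8297
Step 3: prox(x) = [3.2442, 3.3595, 4.5605]
||prox(x)|| = 6.5276
Step 4: Proximal objective.
0.5*||prox-x||^2 = 0.8978
lambda*||prox|| = 8.747
Total = 9.6448


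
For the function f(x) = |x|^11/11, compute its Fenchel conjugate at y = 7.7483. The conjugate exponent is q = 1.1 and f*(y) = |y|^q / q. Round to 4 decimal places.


The conjugate exponent q satisfies 1/p + 1/q = 1.
p = 11, so q = 11/(11 - 1) = 1.1
|y|^q = 7.7483^1.1 = 9.5088
f*(7.7483) = 9.5088 / 1.1 = 8.6444


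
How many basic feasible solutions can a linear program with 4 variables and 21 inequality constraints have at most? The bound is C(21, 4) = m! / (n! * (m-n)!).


Each vertex corresponds to some choice of n active constraints out of m, so the number of vertices is at most C(m, n) = m! / (n!(m-n)!).
m = 21, n = 4
Numerator: 21 * 20 * 19 * 18
Denominator: 4! = 24
C(21, 4) = 5985


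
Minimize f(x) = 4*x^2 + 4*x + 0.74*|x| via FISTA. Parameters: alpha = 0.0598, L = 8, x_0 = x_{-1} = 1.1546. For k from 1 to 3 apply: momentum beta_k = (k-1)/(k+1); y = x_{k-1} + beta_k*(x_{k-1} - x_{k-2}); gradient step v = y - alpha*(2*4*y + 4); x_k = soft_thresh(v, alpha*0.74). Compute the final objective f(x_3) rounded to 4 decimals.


FISTA on f(x) = 4*x^2 + 4*x + 0.74*|x|
L = 8, alpha = 0.0598
Iteration 1: beta = 0.0, y = 1.1546 + 0.0*(1.1546 - 1.1546) = 1.1546
  grad(y) = 13.2368, v = y - alpha*grad = 0.363
  prox(v) = soft_thresh(0.363, 0.0443) = 0.3188
Iteration 2: beta = 0.3333, y = 0.3188 + 0.3333*(0.3188 - 1.1546) = 0.0402
  grad(y) = 4.3215, v = y - alpha*grad = -0.2182
  prox(v) = soft_thresh(-0.2182, 0.0443) = -0.174
Iteration 3: beta = 0.5, y = -0.174 + 0.5*(-0.174 - 0.3188) = -0.4204
  grad(y) = 0.637, v = y - alpha*grad = -0.4585
  prox(v) = soft_thresh(-0.4585, 0.0443) = -0.4142
f(x_3) = 4*(-0.4142)^2 + 4*(-0.4142) + 0.74*|-0.4142| = -0.664


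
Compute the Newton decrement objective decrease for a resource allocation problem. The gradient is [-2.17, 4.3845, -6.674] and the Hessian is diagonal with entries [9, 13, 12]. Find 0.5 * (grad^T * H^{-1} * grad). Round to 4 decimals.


Step 1: H is diagonal, so H^(-1) * g = [-0.2411, 0.3373, -0.5562].
Step 2: g^T H^(-1) g = sum_i g_i^2 / H_ii
  = (-2.17)^2/9 + (4.3845)^2/13 + (-6.674)^2/12
  = 0.5232 + 1.4788 + 3.7119 = 5.7138
Step 3: Objective decrease = 0.5 * g^T H^(-1) g = 2.8569


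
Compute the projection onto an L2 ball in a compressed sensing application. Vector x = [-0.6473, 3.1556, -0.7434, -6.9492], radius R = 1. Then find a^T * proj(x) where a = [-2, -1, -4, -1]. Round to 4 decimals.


Step 1: Compute ||x|| (intermediates to 6 decimals).
||x|| = sqrt((-0.6473)^2 + 3.1556^2 + (-0.7434)^2 + (-6.9492)^2) = 7.695507
Step 2: Project.
Since ||x|| > R, scale = R/||x|| = 1/7.695507 = 0.129946, proj(x) = scale * x
proj(x) = [-0.084114, 0.410058, -0.096602, -0.903021]
Step 3: Dot product.
a^T * proj(x) = -2*(-0.084114) - 1*0.410058 - 4*(-0.096602) - 1*(-0.903021) = 1.0476


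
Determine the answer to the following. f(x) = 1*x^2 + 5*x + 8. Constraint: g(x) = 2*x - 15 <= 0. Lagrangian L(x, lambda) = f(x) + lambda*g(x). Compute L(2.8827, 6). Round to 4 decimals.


Step 1: Evaluate f(x).
f(2.8827) = 1*2.8827^2 + 5*2.8827 + 8 = 30.7235
Step 2: Evaluate g(x).
g(2.8827) = 2*2.8827 - 15 = -9.2346
Step 3: Compute Lagrangian.
L = 30.7235 + 6*-9.2346 = -24.6841


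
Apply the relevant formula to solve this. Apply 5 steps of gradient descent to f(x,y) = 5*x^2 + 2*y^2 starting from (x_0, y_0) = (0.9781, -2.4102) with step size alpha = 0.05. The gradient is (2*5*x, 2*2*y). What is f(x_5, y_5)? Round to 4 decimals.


Gradient descent on f(x,y) = 5*x^2 + 2*y^2.
Starting point: (0.9781, -2.4102), alpha = 0.05
Step 1: grad_x = 2*5*0.9781 = 9.781, grad_y = 2*2*-2.4102 = -9.6408
  x_1 = 0.9781 - 0.05*9.781 = 0.4891
  y_1 = -2.4102 - 0.05*-9.6408 = -1.9282
Step 2: grad_x = 2*5*0.4891 = 4.8905, grad_y = 2*2*-1.9282 = -7.7126
  x_2 = 0.4891 - 0.05*4.8905 = 0.2445
  y_2 = -1.9282 - 0.05*-7.7126 = -1.5425
Step 3: grad_x = 2*5*0.2445 = 2.4453, grad_y = 2*2*-1.5425 = -6.1701
  x_3 = 0.2445 - 0.05*2.4453 = 0.1223
  y_3 = -1.5425 - 0.05*-6.1701 = -1.234
Step 4: grad_x = 2*5*0.1223 = 1.2226, grad_y = 2*2*-1.234 = -4.9361
  x_4 = 0.1223 - 0.05*1.2226 = 0.0611
  y_4 = -1.234 - 0.05*-4.9361 = -0.9872
Step 5: grad_x = 2*5*0.0611 = 0.6113, grad_y = 2*2*-0.9872 = -3.9489
  x_5 = 0.0611 - 0.05*0.6113 = 0.0306
  y_5 = -0.9872 - 0.05*-3.9489 = -0.7898
f(0.0306, -0.7898) = 5*0.0306^2 + 2*(-0.7898)^2 = 1.2522


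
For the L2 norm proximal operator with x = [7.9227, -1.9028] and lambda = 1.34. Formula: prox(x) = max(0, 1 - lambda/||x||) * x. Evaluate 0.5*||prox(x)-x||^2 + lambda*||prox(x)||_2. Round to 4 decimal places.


Step 1: Compute ||x||.
||x|| = 8.148
Step 2: Compute scaling factor.
scale = max(0, 1 - 1.34/8.148) = 0.8355
Step 3: prox(x) = [6.6198, -1.5899]
||prox(x)|| = 6.808
Step 4: Proximal objective.
0.5*||prox-x||^2 = 0.8978
lambda*||prox|| = 9.1227
Total = 10.0205


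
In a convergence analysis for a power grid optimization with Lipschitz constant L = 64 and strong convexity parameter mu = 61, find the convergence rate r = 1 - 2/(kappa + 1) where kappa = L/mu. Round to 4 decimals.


Step 1: Compute the condition number.
kappa = L/mu = 64/61 = 1.0492
Step 2: Compute the convergence rate.
r = 1 - 2/(kappa + 1) = 1 - 2*mu/(L + mu) = (L - mu)/(L + mu) = 3/125 = 0.024


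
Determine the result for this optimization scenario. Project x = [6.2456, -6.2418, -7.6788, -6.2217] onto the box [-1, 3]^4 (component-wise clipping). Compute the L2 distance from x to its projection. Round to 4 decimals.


Project each component onto [-1, 3].
clip(6.2456) = 3.0, clip(-6.2418) = -1.0, clip(-7.6788) = -1.0, clip(-6.2217) = -1.0
Projection = [3.0, -1.0, -1.0, -1.0]
Squared diffs: [10.5339, 27.4765, 44.6064, 27.2662]
Distance = sqrt(109.883) = 10.4825


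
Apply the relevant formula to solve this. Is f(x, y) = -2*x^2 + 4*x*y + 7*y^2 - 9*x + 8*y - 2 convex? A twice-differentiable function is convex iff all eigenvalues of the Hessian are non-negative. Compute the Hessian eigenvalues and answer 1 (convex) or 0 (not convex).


The Hessian of f(x,y) = -2*x^2 + 4*x*y + 7*y^2 - 9*x + 8*y - 2 is:
H = [[-4, 4], [4, 14]]
Trace = -4 + 14 = 10
Determinant = -4*14 - (4)^2 = -72
Discriminant = (10)^2 - 4*-72 = 388.0
Eigenvalues: lambda_1 = -4.8489, lambda_2 = 14.8489
The function is not convex.

0
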